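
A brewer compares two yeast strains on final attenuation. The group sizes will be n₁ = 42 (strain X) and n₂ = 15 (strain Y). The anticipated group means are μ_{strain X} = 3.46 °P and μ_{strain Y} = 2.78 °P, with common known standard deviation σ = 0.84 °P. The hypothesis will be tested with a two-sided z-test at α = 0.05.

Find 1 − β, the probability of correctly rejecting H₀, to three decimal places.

Standardized effect: d = |μ_{strain X} − μ_{strain Y}| / σ = |3.46 − 2.78| / 0.84 = 0.8095
Noncentrality parameter: δ = d / √(1/n₁ + 1/n₂) = 0.8095 / √(1/42 + 1/15) = 2.6913
Two-sided α = 0.05 → critical value z_{0.025} = 1.960.
Power = Φ(δ − 1.960) + Φ(−δ − 1.960) = Φ(0.731) + Φ(-4.651) = 0.7677 + 0.0000 = 0.7677.

Power ≈ 0.768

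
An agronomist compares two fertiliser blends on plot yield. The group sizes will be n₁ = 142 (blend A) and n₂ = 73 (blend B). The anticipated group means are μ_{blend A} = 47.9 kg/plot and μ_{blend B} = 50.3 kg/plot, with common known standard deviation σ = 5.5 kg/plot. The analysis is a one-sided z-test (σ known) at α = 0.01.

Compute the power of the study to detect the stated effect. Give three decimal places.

Standardized effect: d = |μ_{blend A} − μ_{blend B}| / σ = |47.9 − 50.3| / 5.5 = 0.4364
Noncentrality parameter: δ = d / √(1/n₁ + 1/n₂) = 0.4364 / √(1/142 + 1/73) = 3.0299
One-sided α = 0.01 → critical value z_{0.01} = 2.326.
Power = P(Z > 2.326 − δ) = Φ(0.704) = 0.7592.

Power ≈ 0.759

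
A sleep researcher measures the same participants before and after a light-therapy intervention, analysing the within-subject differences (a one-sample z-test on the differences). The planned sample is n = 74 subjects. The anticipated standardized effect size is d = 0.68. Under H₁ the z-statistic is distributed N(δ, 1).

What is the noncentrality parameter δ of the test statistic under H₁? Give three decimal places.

δ ≈ 5.850

The noncentrality parameter scales effect size by the design's sample-size factor: δ = d·√n = 0.68 × √74 = 5.8496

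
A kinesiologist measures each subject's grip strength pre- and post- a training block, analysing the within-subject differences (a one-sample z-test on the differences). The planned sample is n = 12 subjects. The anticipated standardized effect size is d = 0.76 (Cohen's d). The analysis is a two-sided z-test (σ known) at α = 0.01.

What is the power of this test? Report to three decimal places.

Noncentrality parameter: δ = d·√n = 0.76 × √12 = 2.6327
Two-sided α = 0.01 → critical value z_{0.005} = 2.576.
Power = Φ(δ − 2.576) + Φ(−δ − 2.576) = Φ(0.057) + Φ(-5.209) = 0.5227 + 0.0000 = 0.5227.

Power ≈ 0.523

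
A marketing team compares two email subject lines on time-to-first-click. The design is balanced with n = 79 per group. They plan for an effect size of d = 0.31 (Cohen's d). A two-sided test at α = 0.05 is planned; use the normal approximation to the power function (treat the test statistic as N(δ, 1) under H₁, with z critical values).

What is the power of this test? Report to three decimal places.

Power ≈ 0.495

Noncentrality parameter: δ = d·√(n/2) = 0.31 × √(79/2) = 1.9483
Critical value for a two-sided test at α = 0.05: z_{α/2} = 1.960.
Power = Φ(δ − 1.960) + Φ(−δ − 1.960) = Φ(-0.012) + Φ(-3.908) = 0.4954 + 0.0000 = 0.4954.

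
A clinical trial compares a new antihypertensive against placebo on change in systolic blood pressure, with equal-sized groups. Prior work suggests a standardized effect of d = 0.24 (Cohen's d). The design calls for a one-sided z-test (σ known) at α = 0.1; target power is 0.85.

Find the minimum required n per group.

Set Φ(δ − 1.282) = 0.85; then δ − 1.282 = Φ⁻¹(0.85) = 1.036, giving δ = 2.318.
δ = d·√(n/2) ⇒ n = 2(δ/d)² = 2 × (2.318 / 0.24)² = 186.56.
Rounding up, n = 187 per group.

n = 187 per group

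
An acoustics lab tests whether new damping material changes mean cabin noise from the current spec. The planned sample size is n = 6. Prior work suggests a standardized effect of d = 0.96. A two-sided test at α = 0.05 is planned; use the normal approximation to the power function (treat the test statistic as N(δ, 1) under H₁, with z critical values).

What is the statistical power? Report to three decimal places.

Power ≈ 0.652

Noncentrality parameter: δ = d·√n = 0.96 × √6 = 2.3515
Critical value for a two-sided test at α = 0.05: z_{α/2} = 1.960.
Power = Φ(δ − 1.960) + Φ(−δ − 1.960) = Φ(0.392) + Φ(-4.311) = 0.6523 + 0.0000 = 0.6523.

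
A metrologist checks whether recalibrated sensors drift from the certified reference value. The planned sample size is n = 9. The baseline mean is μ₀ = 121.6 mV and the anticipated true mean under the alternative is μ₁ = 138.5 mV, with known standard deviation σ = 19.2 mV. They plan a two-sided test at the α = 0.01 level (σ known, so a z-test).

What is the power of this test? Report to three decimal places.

Power ≈ 0.526

Standardized effect: d = |μ₁ − μ₀| / σ = |138.5 − 121.6| / 19.2 = 0.8802
Noncentrality parameter: δ = d·√n = 0.8802 × √9 = 2.6406
Critical value for a two-sided test at α = 0.01: z_{α/2} = 2.576.
Power = Φ(δ − 2.576) + Φ(−δ − 2.576) = Φ(0.065) + Φ(-5.216) = 0.5258 + 0.0000 = 0.5258.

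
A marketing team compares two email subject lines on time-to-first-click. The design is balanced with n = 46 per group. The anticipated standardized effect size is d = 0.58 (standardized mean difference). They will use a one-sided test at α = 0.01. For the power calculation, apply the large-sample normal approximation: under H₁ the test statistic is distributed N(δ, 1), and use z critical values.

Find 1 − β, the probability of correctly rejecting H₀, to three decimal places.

Noncentrality parameter: λ = d·√(n/2) = 0.58 × √(46/2) = 2.7816
One-sided α = 0.01 → critical value z_{0.01} = 2.326.
Power = Φ(λ − 2.326) = Φ(0.455) = 0.6755.

Power ≈ 0.676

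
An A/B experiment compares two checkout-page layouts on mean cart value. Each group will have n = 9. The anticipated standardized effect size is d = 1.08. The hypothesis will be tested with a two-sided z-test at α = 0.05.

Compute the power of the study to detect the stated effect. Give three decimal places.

Power ≈ 0.630

Noncentrality parameter: δ = d·√(n/2) = 1.08 × √(9/2) = 2.2910
Critical value for a two-sided test at α = 0.05: z_{α/2} = 1.960.
Power = Φ(δ − 1.960) + Φ(−δ − 1.960) = Φ(0.331) + Φ(-4.251) = 0.6297 + 0.0000 = 0.6297.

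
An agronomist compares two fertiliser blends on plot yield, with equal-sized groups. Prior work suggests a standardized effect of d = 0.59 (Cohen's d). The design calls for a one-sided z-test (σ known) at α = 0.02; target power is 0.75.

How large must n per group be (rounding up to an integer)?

For power 0.75 need Φ(δ − z_{0.02}) = 0.75, so δ = z_{0.02} + z_{0.25} = 2.054 + 0.674 = 2.728.
δ = d·√(n/2) ⇒ n = 2(δ/d)² = 2 × (2.728 / 0.59)² = 42.77.
Rounding up, n = 43 per group.

n = 43 per group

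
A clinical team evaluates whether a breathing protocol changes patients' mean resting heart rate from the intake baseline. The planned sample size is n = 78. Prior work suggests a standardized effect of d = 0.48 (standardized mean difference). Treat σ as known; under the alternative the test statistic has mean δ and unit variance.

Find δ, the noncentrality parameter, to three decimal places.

δ = d·√n = 0.48 × √78 = 4.2392

δ ≈ 4.239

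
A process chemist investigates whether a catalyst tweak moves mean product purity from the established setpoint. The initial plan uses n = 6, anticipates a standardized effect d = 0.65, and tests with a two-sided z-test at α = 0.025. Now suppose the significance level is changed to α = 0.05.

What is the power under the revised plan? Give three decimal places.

δ = d·√n = 0.65 × √6 = 1.5922 (unchanged). New critical value: z_{0.025} = 1.960.
Revised power = Φ(δ − 1.960) + Φ(−δ − 1.960) = Φ(-0.368) + Φ(-3.552) = 0.3565 + 0.0002 = 0.3567.

Power ≈ 0.357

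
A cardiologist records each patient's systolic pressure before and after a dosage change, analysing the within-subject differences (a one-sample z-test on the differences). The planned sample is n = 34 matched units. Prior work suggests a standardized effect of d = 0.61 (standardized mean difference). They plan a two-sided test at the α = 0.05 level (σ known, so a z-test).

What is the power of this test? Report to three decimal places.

Noncentrality parameter: δ = d·√n = 0.61 × √34 = 3.5569
Two-sided α = 0.05 → critical value z_{0.025} = 1.960.
Power = Φ(δ − 1.960) + Φ(−δ − 1.960) = Φ(1.597) + Φ(-5.517) = 0.9449 + 0.0000 = 0.9449.

Power ≈ 0.945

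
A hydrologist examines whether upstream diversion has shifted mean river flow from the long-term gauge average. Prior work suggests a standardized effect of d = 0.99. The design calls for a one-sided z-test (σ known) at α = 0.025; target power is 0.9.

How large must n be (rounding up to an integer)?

Set Φ(δ − 1.960) = 0.9; then δ − 1.960 = Φ⁻¹(0.9) = 1.282, giving δ = 3.242.
δ = d·√n ⇒ n = (δ/d)² = (3.242 / 0.99)² = 10.72.
Round up to the next whole unit.

n = 11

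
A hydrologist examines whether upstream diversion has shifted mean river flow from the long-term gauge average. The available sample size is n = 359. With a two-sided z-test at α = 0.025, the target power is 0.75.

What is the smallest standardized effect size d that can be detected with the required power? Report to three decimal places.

Need Φ(δ − 2.241) = 0.75, so δ = 2.241 + 0.674 = 2.916.
(Lower-tail contribution to power is negligible for δ > 0.)
δ = d·√n ⇒ d = δ/√n = 2.916/√359 = 0.1539.

d ≈ 0.154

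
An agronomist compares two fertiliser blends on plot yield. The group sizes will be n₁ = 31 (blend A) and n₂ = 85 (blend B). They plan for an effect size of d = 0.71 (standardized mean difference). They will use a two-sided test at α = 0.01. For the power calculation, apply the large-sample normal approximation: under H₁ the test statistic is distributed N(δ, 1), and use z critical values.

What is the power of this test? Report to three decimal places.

Noncentrality parameter: δ = d / √(1/n₁ + 1/n₂) = 0.71 / √(1/31 + 1/85) = 3.3839
Critical value for a two-sided test at α = 0.01: z_{α/2} = 2.576.
Power = Φ(δ − 2.576) + Φ(−δ − 2.576) = Φ(0.808) + Φ(-5.960) = 0.7905 + 0.0000 = 0.7905.

Power ≈ 0.790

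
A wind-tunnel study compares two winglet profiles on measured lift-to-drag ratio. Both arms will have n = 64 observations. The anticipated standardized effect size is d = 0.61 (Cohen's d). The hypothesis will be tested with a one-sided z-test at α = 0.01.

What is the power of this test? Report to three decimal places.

Power ≈ 0.870

Noncentrality parameter: δ = d·√(n/2) = 0.61 × √(64/2) = 3.4507
One-sided α = 0.01 → critical value z_{0.01} = 2.326.
Power = Φ(δ − 2.326) = Φ(1.124) = 0.8696.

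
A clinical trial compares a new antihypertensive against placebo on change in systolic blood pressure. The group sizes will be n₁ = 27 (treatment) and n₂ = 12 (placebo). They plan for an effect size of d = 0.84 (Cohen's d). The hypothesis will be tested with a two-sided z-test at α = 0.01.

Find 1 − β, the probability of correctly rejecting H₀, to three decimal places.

Power ≈ 0.439

Noncentrality parameter: δ = d / √(1/n₁ + 1/n₂) = 0.84 / √(1/27 + 1/12) = 2.4211
Critical value for a two-sided test at α = 0.01: z_{α/2} = 2.576.
Power = Φ(δ − 2.576) + Φ(−δ − 2.576) = Φ(-0.155) + Φ(-4.997) = 0.4385 + 0.0000 = 0.4385.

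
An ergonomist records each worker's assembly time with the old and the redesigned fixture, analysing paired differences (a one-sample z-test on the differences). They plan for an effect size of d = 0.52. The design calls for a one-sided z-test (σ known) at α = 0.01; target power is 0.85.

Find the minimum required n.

Set Φ(δ − 2.326) = 0.85; then δ − 2.326 = Φ⁻¹(0.85) = 1.036, giving δ = 3.363.
δ = d·√n ⇒ n = (δ/d)² = (3.363 / 0.52)² = 41.82.
Round up to the next whole unit.

n = 42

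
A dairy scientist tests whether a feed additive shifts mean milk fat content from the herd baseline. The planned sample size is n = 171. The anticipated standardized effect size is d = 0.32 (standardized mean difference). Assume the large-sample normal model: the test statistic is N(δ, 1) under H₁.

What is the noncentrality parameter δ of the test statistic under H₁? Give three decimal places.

δ ≈ 4.185

The noncentrality parameter scales effect size by the design's sample-size factor: δ = d·√n = 0.32 × √171 = 4.1845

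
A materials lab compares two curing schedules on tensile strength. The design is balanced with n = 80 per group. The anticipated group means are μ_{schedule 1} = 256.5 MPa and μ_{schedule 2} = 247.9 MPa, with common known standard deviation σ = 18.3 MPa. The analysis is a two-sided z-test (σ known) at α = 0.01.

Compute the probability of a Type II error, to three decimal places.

Standardized effect: d = |μ_{schedule 1} − μ_{schedule 2}| / σ = |256.5 − 247.9| / 18.3 = 0.4699
Noncentrality parameter: δ = d·√(n/2) = 0.4699 × √(80/2) = 2.9722
Two-sided α = 0.01 → critical value z_{0.005} = 2.576.
Power = Φ(δ − 2.576) + Φ(−δ − 2.576) = Φ(0.396) + Φ(-5.548) = 0.6541 + 0.0000 = 0.6541.
Type II error: β = 1 − power = 1 − 0.6541 = 0.3459.

β ≈ 0.346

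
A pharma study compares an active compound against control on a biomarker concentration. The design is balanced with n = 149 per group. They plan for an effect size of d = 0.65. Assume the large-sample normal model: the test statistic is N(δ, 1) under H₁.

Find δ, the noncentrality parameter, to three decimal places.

δ ≈ 5.610

δ = d·√(n/2) = 0.65 × √(149/2) = 5.6104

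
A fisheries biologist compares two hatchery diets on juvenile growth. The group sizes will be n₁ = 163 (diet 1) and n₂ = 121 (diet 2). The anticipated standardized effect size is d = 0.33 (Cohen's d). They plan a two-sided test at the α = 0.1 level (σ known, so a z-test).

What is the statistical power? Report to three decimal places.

Power ≈ 0.865

Noncentrality parameter: δ = d / √(1/n₁ + 1/n₂) = 0.33 / √(1/163 + 1/121) = 2.7501
Two-sided α = 0.1 → critical value z_{0.05} = 1.645.
Power = Φ(δ − 1.645) + Φ(−δ − 1.645) = Φ(1.105) + Φ(-4.395) = 0.8655 + 0.0000 = 0.8655.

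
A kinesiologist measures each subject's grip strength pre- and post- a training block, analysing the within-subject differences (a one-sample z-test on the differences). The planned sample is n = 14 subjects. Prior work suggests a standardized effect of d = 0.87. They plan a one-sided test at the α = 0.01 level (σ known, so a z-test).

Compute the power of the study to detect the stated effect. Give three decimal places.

Power ≈ 0.824

Noncentrality parameter: δ = d·√n = 0.87 × √14 = 3.2552
One-sided α = 0.01 → critical value z_{0.01} = 2.326.
Power = Φ(δ − 2.326) = Φ(0.929) = 0.8235.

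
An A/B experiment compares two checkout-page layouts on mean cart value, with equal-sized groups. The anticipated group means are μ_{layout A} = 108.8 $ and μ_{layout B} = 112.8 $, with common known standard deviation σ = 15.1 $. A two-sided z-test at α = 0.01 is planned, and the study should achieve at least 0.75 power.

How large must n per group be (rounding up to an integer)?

Standardized effect: d = |μ_{layout A} − μ_{layout B}| / σ = |108.8 − 112.8| / 15.1 = 0.2649
Set Φ(δ − 2.576) = 0.75; then δ − 2.576 = Φ⁻¹(0.75) = 0.674, giving δ = 3.250.
(For δ > 0 the lower-tail rejection region contributes negligibly to power, so the one-term inversion is standard.)
δ = d·√(n/2) ⇒ n = 2(δ/d)² = 2 × (3.250 / 0.2649)² = 301.10.
Round up to the next whole unit.

n = 302 per group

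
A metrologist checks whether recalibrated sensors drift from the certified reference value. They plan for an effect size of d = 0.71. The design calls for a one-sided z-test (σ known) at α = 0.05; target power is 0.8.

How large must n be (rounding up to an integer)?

For power 0.8 need Φ(δ − z_{0.05}) = 0.8, so δ = z_{0.05} + z_{0.20} = 1.645 + 0.842 = 2.486.
δ = d·√n ⇒ n = (δ/d)² = (2.486 / 0.71)² = 12.26.
Rounding up, n = 13.

n = 13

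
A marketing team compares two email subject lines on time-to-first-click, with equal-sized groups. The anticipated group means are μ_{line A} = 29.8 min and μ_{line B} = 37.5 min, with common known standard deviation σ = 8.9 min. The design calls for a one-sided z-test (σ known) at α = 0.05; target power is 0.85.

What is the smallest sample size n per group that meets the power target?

Standardized effect: d = |μ_{line A} − μ_{line B}| / σ = |29.8 − 37.5| / 8.9 = 0.8652
For power 0.85 need Φ(δ − z_{0.05}) = 0.85, so δ = z_{0.05} + z_{0.15} = 1.645 + 1.036 = 2.681.
δ = d·√(n/2) ⇒ n = 2(δ/d)² = 2 × (2.681 / 0.8652)² = 19.21.
Rounding up, n = 20 per group.

n = 20 per group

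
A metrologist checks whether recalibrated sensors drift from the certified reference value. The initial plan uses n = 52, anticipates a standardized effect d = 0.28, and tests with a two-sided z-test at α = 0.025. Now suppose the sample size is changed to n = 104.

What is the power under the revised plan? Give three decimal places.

Power ≈ 0.730

With n = 104: δ = d·√n = 0.28 × √104 = 2.8555. Critical value z_{0.0125} = 2.241.
Revised power = Φ(δ − 2.241) + Φ(−δ − 2.241) = Φ(0.614) + Φ(-5.097) = 0.7304 + 0.0000 = 0.7304.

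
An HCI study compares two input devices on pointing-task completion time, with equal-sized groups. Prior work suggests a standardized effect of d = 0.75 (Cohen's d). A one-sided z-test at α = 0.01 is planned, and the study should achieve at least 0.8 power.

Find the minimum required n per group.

Set Φ(δ − 2.326) = 0.8; then δ − 2.326 = Φ⁻¹(0.8) = 0.842, giving δ = 3.168.
δ = d·√(n/2) ⇒ n = 2(δ/d)² = 2 × (3.168 / 0.75)² = 35.68.
Rounding up, n = 36 per group.

n = 36 per group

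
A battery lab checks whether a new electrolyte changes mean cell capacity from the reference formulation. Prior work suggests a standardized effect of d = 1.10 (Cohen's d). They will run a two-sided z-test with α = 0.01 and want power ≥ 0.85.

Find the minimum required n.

For power 0.85 need Φ(δ − z_{0.005}) = 0.85, so δ = z_{0.005} + z_{0.15} = 2.576 + 1.036 = 3.612.
(For δ > 0 the lower-tail rejection region contributes negligibly to power, so the one-term inversion is standard.)
δ = d·√n ⇒ n = (δ/d)² = (3.612 / 1.10)² = 10.78.
Round up to the next whole unit.

n = 11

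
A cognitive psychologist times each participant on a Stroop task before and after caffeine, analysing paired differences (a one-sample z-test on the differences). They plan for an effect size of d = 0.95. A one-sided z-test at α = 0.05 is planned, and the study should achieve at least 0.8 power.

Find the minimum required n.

n = 7

For power 0.8 need Φ(δ − z_{0.05}) = 0.8, so δ = z_{0.05} + z_{0.20} = 1.645 + 0.842 = 2.486.
δ = d·√n ⇒ n = (δ/d)² = (2.486 / 0.95)² = 6.85.
Round up to the next whole unit.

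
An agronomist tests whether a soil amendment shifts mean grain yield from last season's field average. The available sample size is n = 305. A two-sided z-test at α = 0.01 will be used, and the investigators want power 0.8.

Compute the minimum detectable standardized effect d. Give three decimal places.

Need Φ(δ − 2.576) = 0.8, so δ = 2.576 + 0.842 = 3.417.
(The second rejection-region term Φ(−δ − z_{α/2}) is negligible and dropped.)
δ = d·√n ⇒ d = δ/√n = 3.417/√305 = 0.1957.

d ≈ 0.196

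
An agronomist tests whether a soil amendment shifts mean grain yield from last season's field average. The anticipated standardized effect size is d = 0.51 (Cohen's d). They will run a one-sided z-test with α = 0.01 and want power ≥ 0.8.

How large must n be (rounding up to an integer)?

n = 39

For power 0.8 need Φ(δ − z_{0.01}) = 0.8, so δ = z_{0.01} + z_{0.20} = 2.326 + 0.842 = 3.168.
δ = d·√n ⇒ n = (δ/d)² = (3.168 / 0.51)² = 38.59.
Round up to the next whole unit.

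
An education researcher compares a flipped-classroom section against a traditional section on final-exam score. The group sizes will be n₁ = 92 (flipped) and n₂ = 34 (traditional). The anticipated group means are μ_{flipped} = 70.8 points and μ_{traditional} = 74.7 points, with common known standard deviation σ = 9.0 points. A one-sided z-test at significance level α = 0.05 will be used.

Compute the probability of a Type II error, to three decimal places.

β ≈ 0.304

Standardized effect: d = |μ_{flipped} − μ_{traditional}| / σ = |70.8 − 74.7| / 9.0 = 0.4333
Noncentrality parameter: δ = d / √(1/n₁ + 1/n₂) = 0.4333 / √(1/92 + 1/34) = 2.1591
Critical value for a one-sided test at α = 0.05: z_α = 1.645.
Power = P(Z > 1.645 − δ) = Φ(0.514) = 0.6965.
Type II error: β = 1 − power = 1 − 0.6965 = 0.3035.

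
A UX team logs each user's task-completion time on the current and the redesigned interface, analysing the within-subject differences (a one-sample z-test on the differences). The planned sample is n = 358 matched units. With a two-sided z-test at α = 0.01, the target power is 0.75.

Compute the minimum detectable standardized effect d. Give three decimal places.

Required noncentrality: δ = z_{0.005} + z_{0.25} = 2.576 + 0.674 = 3.250.
(The second rejection-region term Φ(−δ − z_{α/2}) is negligible and dropped.)
δ = d·√n ⇒ d = δ/√n = 3.250/√358 = 0.1718.

d ≈ 0.172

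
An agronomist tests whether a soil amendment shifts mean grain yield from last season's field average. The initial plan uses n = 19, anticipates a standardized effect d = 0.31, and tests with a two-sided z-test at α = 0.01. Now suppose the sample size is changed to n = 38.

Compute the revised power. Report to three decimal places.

Power ≈ 0.253

With n = 38: δ = d·√n = 0.31 × √38 = 1.9110. Critical value z_{0.005} = 2.576.
Revised power = Φ(δ − 2.576) + Φ(−δ − 2.576) = Φ(-0.665) + Φ(-4.487) = 0.2531 + 0.0000 = 0.2531.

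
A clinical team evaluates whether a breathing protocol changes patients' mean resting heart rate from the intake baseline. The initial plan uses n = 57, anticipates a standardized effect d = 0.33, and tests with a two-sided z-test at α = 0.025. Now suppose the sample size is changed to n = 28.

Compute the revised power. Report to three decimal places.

With n = 28: δ = d·√n = 0.33 × √28 = 1.7462. Critical value z_{0.0125} = 2.241.
Revised power = Φ(δ − 2.241) + Φ(−δ − 2.241) = Φ(-0.495) + Φ(-3.988) = 0.3102 + 0.0000 = 0.3103.

Power ≈ 0.310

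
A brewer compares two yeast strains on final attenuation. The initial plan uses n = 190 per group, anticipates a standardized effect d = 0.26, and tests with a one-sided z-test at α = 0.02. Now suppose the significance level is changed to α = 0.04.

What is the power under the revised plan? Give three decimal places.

δ = d·√(n/2) = 0.26 × √(190/2) = 2.5342 (unchanged). New critical value: z_{0.04} = 1.751.
Revised power = P(Z > 1.751 − δ) = Φ(0.783) = 0.7833.

Power ≈ 0.783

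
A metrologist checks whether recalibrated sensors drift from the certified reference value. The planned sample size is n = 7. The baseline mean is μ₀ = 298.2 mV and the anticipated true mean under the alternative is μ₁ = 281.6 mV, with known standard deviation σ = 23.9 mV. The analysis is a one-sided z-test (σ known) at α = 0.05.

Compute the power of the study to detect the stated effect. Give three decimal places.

Power ≈ 0.576

Standardized effect: d = |μ₁ − μ₀| / σ = |281.6 − 298.2| / 23.9 = 0.6946
Noncentrality parameter: δ = d·√n = 0.6946 × √7 = 1.8376
Critical value for a one-sided test at α = 0.05: z_α = 1.645.
Power = Φ(δ − 1.645) = Φ(0.193) = 0.5764.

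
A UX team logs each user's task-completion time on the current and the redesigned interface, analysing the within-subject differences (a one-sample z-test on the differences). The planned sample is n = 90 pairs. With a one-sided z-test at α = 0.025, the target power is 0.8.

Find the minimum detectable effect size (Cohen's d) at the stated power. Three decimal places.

d ≈ 0.295

Need Φ(δ − 1.960) = 0.8, so δ = 1.960 + 0.842 = 2.802.
δ = d·√n ⇒ d = δ/√n = 2.802/√90 = 0.2953.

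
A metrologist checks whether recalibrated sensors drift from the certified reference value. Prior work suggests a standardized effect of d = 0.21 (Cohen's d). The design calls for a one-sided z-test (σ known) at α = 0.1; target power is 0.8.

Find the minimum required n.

Set Φ(δ − 1.282) = 0.8; then δ − 1.282 = Φ⁻¹(0.8) = 0.842, giving δ = 2.123.
δ = d·√n ⇒ n = (δ/d)² = (2.123 / 0.21)² = 102.22.
Round up to the next whole unit.

n = 103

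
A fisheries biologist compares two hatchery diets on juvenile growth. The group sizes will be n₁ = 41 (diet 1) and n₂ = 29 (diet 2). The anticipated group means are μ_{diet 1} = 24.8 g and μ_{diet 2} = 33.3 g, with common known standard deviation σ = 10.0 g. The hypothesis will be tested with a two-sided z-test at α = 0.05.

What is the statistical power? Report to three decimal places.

Standardized effect: d = |μ_{diet 1} − μ_{diet 2}| / σ = |24.8 − 33.3| / 10.0 = 0.8500
Noncentrality parameter: δ = d / √(1/n₁ + 1/n₂) = 0.8500 / √(1/41 + 1/29) = 3.5032
Two-sided α = 0.05 → critical value z_{0.025} = 1.960.
Power = Φ(δ − 1.960) + Φ(−δ − 1.960) = Φ(1.543) + Φ(-5.463) = 0.9386 + 0.0000 = 0.9386.

Power ≈ 0.939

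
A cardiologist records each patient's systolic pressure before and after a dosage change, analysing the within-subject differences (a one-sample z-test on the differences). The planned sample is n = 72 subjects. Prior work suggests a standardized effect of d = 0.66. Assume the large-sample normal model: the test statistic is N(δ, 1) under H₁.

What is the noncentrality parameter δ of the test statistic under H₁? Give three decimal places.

δ ≈ 5.600

The noncentrality parameter scales effect size by the design's sample-size factor: δ = d·√n = 0.66 × √72 = 5.6003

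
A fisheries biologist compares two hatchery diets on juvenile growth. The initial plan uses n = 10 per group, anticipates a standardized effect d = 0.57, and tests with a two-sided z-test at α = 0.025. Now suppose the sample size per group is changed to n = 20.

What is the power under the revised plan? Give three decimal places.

With n = 20 per group: δ = d·√(n/2) = 0.57 × √(20/2) = 1.8025. Critical value z_{0.0125} = 2.241.
Revised power = Φ(δ − 2.241) + Φ(−δ − 2.241) = Φ(-0.439) + Φ(-4.044) = 0.3304 + 0.0000 = 0.3304.

Power ≈ 0.330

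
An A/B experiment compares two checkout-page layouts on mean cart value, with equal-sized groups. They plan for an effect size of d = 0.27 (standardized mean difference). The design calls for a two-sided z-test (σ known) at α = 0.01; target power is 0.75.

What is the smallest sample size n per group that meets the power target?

Set Φ(δ − 2.576) = 0.75; then δ − 2.576 = Φ⁻¹(0.75) = 0.674, giving δ = 3.250.
(Ignoring the negligible lower-tail rejection probability gives the usual closed-form inversion.)
δ = d·√(n/2) ⇒ n = 2(δ/d)² = 2 × (3.250 / 0.27)² = 289.84.
Rounding up, n = 290 per group.

n = 290 per group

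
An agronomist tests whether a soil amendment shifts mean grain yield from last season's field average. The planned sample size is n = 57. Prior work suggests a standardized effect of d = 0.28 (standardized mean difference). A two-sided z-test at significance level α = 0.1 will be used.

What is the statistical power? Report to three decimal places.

Power ≈ 0.681

Noncentrality parameter: δ = d·√n = 0.28 × √57 = 2.1140
Two-sided α = 0.1 → critical value z_{0.05} = 1.645.
Power = Φ(δ − 1.645) + Φ(−δ − 1.645) = Φ(0.469) + Φ(-3.759) = 0.6805 + 0.0001 = 0.6806.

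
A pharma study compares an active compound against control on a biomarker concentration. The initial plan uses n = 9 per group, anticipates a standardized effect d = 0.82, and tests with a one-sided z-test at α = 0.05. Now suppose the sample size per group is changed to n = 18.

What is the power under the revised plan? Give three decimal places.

With n = 18 per group: δ = d·√(n/2) = 0.82 × √(18/2) = 2.4600. Critical value z_{0.05} = 1.645.
Revised power = Φ(δ − 1.645) = Φ(0.815) = 0.7925.

Power ≈ 0.793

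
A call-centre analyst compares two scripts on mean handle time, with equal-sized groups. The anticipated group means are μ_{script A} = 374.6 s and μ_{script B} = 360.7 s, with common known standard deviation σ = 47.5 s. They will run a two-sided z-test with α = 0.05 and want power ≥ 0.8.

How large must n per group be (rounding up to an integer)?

Standardized effect: d = |μ_{script A} − μ_{script B}| / σ = |374.6 − 360.7| / 47.5 = 0.2926
For power 0.8 need Φ(δ − z_{0.025}) = 0.8, so δ = z_{0.025} + z_{0.20} = 1.960 + 0.842 = 2.802.
(Ignoring the negligible lower-tail rejection probability gives the usual closed-form inversion.)
δ = d·√(n/2) ⇒ n = 2(δ/d)² = 2 × (2.802 / 0.2926)² = 183.31.
Rounding up, n = 184 per group.

n = 184 per group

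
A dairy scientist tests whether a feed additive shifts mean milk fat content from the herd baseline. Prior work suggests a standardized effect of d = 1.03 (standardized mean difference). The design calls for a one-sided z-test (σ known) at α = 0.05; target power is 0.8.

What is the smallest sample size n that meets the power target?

Set Φ(δ − 1.645) = 0.8; then δ − 1.645 = Φ⁻¹(0.8) = 0.842, giving δ = 2.486.
δ = d·√n ⇒ n = (δ/d)² = (2.486 / 1.03)² = 5.83.
Rounding up, n = 6.

n = 6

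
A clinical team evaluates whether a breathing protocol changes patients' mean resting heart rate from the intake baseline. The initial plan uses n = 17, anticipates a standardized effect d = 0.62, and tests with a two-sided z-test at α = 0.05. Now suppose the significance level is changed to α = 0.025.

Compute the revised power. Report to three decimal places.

δ = d·√n = 0.62 × √17 = 2.5563 (unchanged). New critical value: z_{0.0125} = 2.241.
Revised power = Φ(δ − 2.241) + Φ(−δ − 2.241) = Φ(0.315) + Φ(-4.798) = 0.6236 + 0.0000 = 0.6236.

Power ≈ 0.624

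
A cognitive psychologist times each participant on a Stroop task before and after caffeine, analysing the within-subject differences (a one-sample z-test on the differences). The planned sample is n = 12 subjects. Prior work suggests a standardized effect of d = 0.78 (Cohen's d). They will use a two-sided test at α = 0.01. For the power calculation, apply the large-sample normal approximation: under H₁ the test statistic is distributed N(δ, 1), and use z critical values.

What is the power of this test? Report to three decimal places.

Power ≈ 0.550

Noncentrality parameter: δ = d·√n = 0.78 × √12 = 2.7020
Critical value for a two-sided test at α = 0.01: z_{α/2} = 2.576.
Power = Φ(δ − 2.576) + Φ(−δ − 2.576) = Φ(0.126) + Φ(-5.278) = 0.5502 + 0.0000 = 0.5502.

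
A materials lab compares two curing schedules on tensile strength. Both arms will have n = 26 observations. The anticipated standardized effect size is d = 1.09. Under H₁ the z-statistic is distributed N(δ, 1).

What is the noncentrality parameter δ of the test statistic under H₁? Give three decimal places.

The noncentrality parameter scales effect size by the design's sample-size factor: δ = d·√(n/2) = 1.09 × √(26/2) = 3.9301

δ ≈ 3.930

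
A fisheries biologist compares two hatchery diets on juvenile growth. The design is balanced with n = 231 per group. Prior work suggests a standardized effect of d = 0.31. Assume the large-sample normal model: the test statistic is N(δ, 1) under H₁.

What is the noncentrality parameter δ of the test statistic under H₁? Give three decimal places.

The noncentrality parameter scales effect size by the design's sample-size factor: δ = d·√(n/2) = 0.31 × √(231/2) = 3.3316

δ ≈ 3.332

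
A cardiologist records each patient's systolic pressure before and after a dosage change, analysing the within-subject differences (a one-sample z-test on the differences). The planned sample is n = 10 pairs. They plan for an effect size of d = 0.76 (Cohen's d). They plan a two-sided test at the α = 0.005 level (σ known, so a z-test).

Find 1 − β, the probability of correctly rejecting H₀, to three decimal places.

Power ≈ 0.343

Noncentrality parameter: δ = d·√n = 0.76 × √10 = 2.4033
Two-sided α = 0.005 → critical value z_{0.0025} = 2.807.
Power = Φ(δ − 2.807) + Φ(−δ − 2.807) = Φ(-0.404) + Φ(-5.210) = 0.3432 + 0.0000 = 0.3432.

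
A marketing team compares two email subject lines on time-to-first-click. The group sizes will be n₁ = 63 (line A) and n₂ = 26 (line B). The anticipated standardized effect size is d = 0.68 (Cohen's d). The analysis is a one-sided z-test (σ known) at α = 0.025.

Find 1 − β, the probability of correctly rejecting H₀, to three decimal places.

Noncentrality parameter: δ = d / √(1/n₁ + 1/n₂) = 0.68 / √(1/63 + 1/26) = 2.9172
One-sided α = 0.025 → critical value z_{0.025} = 1.960.
Power = P(Z > 1.960 − δ) = Φ(0.957) = 0.8308.

Power ≈ 0.831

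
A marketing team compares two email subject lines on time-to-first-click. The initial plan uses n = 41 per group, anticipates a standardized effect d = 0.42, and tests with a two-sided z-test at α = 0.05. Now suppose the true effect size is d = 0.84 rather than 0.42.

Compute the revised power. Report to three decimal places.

With d = 0.84: δ = d·√(n/2) = 0.84 × √(41/2) = 3.8033. Critical value z_{0.025} = 1.960.
Revised power = Φ(δ − 1.960) + Φ(−δ − 1.960) = Φ(1.843) + Φ(-5.763) = 0.9674 + 0.0000 = 0.9674.

Power ≈ 0.967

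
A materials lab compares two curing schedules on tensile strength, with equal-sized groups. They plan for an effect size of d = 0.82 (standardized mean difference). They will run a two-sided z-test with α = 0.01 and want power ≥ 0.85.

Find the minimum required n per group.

For power 0.85 need Φ(δ − z_{0.005}) = 0.85, so δ = z_{0.005} + z_{0.15} = 2.576 + 1.036 = 3.612.
(For δ > 0 the lower-tail rejection region contributes negligibly to power, so the one-term inversion is standard.)
δ = d·√(n/2) ⇒ n = 2(δ/d)² = 2 × (3.612 / 0.82)² = 38.81.
Rounding up, n = 39 per group.

n = 39 per group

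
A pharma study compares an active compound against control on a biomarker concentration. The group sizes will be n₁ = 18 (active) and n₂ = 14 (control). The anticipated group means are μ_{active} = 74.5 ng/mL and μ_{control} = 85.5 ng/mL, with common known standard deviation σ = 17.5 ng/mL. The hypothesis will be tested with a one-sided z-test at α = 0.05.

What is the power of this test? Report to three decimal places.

Standardized effect: d = |μ_{active} − μ_{control}| / σ = |74.5 − 85.5| / 17.5 = 0.6286
Noncentrality parameter: δ = d / √(1/n₁ + 1/n₂) = 0.6286 / √(1/18 + 1/14) = 1.7639
One-sided α = 0.05 → critical value z_{0.05} = 1.645.
Power = P(Z > 1.645 − δ) = Φ(0.119) = 0.5474.

Power ≈ 0.547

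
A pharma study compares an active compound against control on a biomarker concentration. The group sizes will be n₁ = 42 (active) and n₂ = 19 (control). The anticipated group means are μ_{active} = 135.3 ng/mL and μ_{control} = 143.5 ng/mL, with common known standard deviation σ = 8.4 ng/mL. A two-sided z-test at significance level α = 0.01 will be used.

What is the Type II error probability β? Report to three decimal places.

Standardized effect: d = |μ_{active} − μ_{control}| / σ = |135.3 − 143.5| / 8.4 = 0.9762
Noncentrality parameter: δ = d / √(1/n₁ + 1/n₂) = 0.9762 / √(1/42 + 1/19) = 3.5308
Critical value for a two-sided test at α = 0.01: z_{α/2} = 2.576.
Power = Φ(δ − 2.576) + Φ(−δ − 2.576) = Φ(0.955) + Φ(-6.107) = 0.8302 + 0.0000 = 0.8302.
Type II error: β = 1 − power = 1 − 0.8302 = 0.1698.

β ≈ 0.170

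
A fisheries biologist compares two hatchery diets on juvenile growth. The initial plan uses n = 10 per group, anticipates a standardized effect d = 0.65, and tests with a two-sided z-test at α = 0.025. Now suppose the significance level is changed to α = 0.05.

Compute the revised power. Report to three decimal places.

δ = d·√(n/2) = 0.65 × √(10/2) = 1.4534 (unchanged). New critical value: z_{0.025} = 1.960.
Revised power = Φ(δ − 1.960) + Φ(−δ − 1.960) = Φ(-0.507) + Φ(-3.413) = 0.3062 + 0.0003 = 0.3066.

Power ≈ 0.307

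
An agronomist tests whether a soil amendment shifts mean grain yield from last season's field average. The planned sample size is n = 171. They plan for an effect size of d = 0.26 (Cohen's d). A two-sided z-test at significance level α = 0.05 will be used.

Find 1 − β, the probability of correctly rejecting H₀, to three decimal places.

Power ≈ 0.925

Noncentrality parameter: δ = d·√n = 0.26 × √171 = 3.3999
Critical value for a two-sided test at α = 0.05: z_{α/2} = 1.960.
Power = Φ(δ − 1.960) + Φ(−δ − 1.960) = Φ(1.440) + Φ(-5.360) = 0.9251 + 0.0000 = 0.9251.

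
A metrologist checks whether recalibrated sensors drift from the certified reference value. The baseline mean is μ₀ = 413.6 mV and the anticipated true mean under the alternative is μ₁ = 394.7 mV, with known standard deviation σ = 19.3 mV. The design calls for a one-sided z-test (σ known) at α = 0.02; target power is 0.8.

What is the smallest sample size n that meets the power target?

Standardized effect: d = |μ₁ − μ₀| / σ = |394.7 − 413.6| / 19.3 = 0.9793
For power 0.8 need Φ(δ − z_{0.02}) = 0.8, so δ = z_{0.02} + z_{0.20} = 2.054 + 0.842 = 2.895.
δ = d·√n ⇒ n = (δ/d)² = (2.895 / 0.9793)² = 8.74.
Round up to the next whole unit.

n = 9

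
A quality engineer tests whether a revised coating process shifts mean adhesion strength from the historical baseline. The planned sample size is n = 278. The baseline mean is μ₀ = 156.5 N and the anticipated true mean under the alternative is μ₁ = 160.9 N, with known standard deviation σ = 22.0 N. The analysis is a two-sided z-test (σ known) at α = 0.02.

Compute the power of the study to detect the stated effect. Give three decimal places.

Standardized effect: d = |μ₁ − μ₀| / σ = |160.9 − 156.5| / 22.0 = 0.2000
Noncentrality parameter: δ = d·√n = 0.2000 × √278 = 3.3347
Critical value for a two-sided test at α = 0.02: z_{α/2} = 2.326.
Power = Φ(δ − 2.326) + Φ(−δ − 2.326) = Φ(1.008) + Φ(-5.661) = 0.8433 + 0.0000 = 0.8433.

Power ≈ 0.843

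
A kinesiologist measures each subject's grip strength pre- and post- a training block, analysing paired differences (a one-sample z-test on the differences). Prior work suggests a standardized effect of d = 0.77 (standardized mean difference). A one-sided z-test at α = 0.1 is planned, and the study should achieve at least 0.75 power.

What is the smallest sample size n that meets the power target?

Set Φ(δ − 1.282) = 0.75; then δ − 1.282 = Φ⁻¹(0.75) = 0.674, giving δ = 1.956.
δ = d·√n ⇒ n = (δ/d)² = (1.956 / 0.77)² = 6.45.
Rounding up, n = 7.

n = 7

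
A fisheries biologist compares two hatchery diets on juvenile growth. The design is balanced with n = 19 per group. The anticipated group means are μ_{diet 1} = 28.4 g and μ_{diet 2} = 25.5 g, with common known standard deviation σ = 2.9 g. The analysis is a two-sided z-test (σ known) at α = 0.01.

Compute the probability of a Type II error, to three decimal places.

Standardized effect: d = |μ_{diet 1} − μ_{diet 2}| / σ = |28.4 − 25.5| / 2.9 = 1.0000
Noncentrality parameter: δ = d·√(n/2) = 1.0000 × √(19/2) = 3.0822
Critical value for a two-sided test at α = 0.01: z_{α/2} = 2.576.
Power = Φ(δ − 2.576) + Φ(−δ − 2.576) = Φ(0.506) + Φ(-5.658) = 0.6937 + 0.0000 = 0.6937.
Type II error: β = 1 − power = 1 − 0.6937 = 0.3063.

β ≈ 0.306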